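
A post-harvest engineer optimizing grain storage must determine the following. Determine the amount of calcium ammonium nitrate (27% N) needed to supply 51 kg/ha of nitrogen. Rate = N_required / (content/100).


Rate = N_required / (N_content / 100)
     = 51 / (27 / 100)
     = 51 / 0.27
     = 188.89 kg/ha


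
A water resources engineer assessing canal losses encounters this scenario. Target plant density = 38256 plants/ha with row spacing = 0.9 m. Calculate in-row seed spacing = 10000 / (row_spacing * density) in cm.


spacing = 10000 / (row_sp * density)
        = 10000 / (0.9 * 38256)
        = 10000 / 34430.40
        = 0.29044 m = 29.04 cm


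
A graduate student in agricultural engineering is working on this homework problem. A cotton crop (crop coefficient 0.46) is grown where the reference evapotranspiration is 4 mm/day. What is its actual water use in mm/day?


ETc = Kc * ET0
    = 0.46 * 4
    = 1.84 mm/day


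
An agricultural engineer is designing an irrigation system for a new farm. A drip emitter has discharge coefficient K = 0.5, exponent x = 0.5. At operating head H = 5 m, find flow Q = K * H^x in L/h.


Q = K * H^x
  = 0.5 * 5^0.5
  = 0.5 * 2.2361
  = 1.12 L/h


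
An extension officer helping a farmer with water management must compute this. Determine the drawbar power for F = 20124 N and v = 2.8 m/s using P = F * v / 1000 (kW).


P = F * v / 1000
  = 20124 * 2.8 / 1000
  = 56347.20 / 1000
  = 56.35 kW


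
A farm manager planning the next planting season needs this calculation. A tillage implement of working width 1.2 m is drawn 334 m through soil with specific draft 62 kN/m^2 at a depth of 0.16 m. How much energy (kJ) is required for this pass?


E = k * d * w * L
  = 62 * 0.16 * 1.2 * 334
  = 3975.94 kJ


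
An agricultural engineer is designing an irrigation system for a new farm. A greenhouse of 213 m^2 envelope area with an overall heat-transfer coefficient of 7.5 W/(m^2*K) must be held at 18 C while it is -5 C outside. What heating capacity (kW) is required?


dT = 18 - (-5) = 23 K
Q = U * A * dT
  = 7.5 * 213 * 23
  = 36742.50 W = 36.74 kW


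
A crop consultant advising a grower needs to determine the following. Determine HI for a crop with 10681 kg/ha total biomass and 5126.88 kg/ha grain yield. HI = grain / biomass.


HI = grain_yield / biomass
   = 5126.88 / 10681
   = 0.48


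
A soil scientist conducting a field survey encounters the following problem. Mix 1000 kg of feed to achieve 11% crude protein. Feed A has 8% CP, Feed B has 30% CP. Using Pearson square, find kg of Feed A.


parts_A = CP_b - target = 30 - 11 = 19
parts_B = target - CP_a = 11 - 8 = 3
total_parts = 19 + 3 = 22
Feed A = 1000 * 19 / 22 = 863.64 kg
Feed B = 1000 * 3 / 22 = 136.36 kg

863.64 kg


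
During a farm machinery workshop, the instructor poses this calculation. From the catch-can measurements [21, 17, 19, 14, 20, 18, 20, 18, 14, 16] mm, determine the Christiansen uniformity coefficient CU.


xbar = 177 / 10 = 17.700
sum|xi - xbar| = 19.600
CU = 100 * (1 - 19.600 / (10 * 17.700))
   = 100 * (1 - 0.1107)
   = 88.93%


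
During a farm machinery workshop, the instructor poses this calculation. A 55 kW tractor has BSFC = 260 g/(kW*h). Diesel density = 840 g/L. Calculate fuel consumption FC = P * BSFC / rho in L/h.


FC = P * BSFC / rho_fuel
   = 55 * 260 / 840
   = 14300 / 840
   = 17.02 L/h


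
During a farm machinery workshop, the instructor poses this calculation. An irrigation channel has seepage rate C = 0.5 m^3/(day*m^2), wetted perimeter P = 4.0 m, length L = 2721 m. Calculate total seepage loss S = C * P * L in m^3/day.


S = C * P * L
  = 0.5 * 4.0 * 2721
  = 5442 m^3/day


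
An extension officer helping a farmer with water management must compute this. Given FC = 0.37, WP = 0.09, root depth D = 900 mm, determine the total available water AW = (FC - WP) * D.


AW = (FC - WP) * D
   = (0.37 - 0.09) * 900
   = 0.28 * 900
   = 252 mm


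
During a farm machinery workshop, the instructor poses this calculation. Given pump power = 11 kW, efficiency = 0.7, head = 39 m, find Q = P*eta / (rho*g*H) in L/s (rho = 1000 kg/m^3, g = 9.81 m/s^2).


Q = (P * 1000 * eta) / (rho * g * H)
  = (11 * 1000 * 0.7) / (1000 * 9.81 * 39)
  = 7700 / 382590
  = 0.02013 m^3/s = 20.13 L/s


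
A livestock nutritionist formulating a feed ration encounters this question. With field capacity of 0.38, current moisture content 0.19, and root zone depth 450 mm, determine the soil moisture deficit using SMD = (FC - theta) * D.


SMD = (FC - theta) * D
    = (0.38 - 0.19) * 450
    = 0.190 * 450
    = 85.50 mm


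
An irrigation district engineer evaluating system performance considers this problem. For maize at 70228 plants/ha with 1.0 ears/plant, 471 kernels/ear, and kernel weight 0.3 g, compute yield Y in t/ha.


Y = density * ears * kernels * kw
  = 70228 * 1.0 * 471 * 0.3 g/ha
  = 9923216.40 g/ha
  = 9923.22 kg/ha = 9.92 t/ha


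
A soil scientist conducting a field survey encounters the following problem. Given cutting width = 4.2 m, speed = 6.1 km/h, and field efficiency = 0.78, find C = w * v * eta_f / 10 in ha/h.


C = w * v * eta_f / 10
  = 4.2 * 6.1 * 0.78 / 10
  = 19.98 / 10
  = 2.00 ha/h


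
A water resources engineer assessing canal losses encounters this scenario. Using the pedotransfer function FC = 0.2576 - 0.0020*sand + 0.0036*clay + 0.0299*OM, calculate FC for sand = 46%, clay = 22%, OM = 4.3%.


FC = 0.2576 - 0.0020*46 + 0.0036*22 + 0.0299*4.3
   = 0.2576 - 0.0920 + 0.0792 + 0.1286
   = 0.3734


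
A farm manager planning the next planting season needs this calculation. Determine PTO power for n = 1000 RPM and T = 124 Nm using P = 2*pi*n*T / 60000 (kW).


P = 2*pi*n*T / 60000
  = 2*pi * 1000 * 124 / 60000
  = 779114.98 / 60000
  = 12.99 kW


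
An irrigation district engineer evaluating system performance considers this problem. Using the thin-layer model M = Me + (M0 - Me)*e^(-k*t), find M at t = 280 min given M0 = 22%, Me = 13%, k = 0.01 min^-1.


M = Me + (M0 - Me) * e^(-k*t)
  = 13 + (22 - 13) * e^(-0.01*280)
  = 13 + 9 * e^(-2.800)
  = 13 + 9 * 0.06081
  = 13 + 0.5473
  = 13.55%


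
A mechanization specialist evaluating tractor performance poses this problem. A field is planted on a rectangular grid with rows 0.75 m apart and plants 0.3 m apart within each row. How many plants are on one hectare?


D = 10000 / (row_sp * plant_sp)
  = 10000 / (0.75 * 0.3)
  = 10000 / 0.2250
  = 44444.44 plants/ha


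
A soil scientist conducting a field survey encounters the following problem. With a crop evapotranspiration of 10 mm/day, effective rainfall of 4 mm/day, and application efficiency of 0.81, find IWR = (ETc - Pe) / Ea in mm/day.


IWR = (ETc - Pe) / Ea
    = (10 - 4) / 0.81
    = 6 / 0.81
    = 7.41 mm/day


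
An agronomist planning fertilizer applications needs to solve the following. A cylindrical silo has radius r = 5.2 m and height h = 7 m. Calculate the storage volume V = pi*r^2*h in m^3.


V = pi * r^2 * h
  = pi * 5.2^2 * 7
  = pi * 27.04 * 7
  = 594.64 m^3


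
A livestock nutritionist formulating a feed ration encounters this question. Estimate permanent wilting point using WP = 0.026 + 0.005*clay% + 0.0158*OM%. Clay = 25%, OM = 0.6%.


WP = 0.026 + 0.005*25 + 0.0158*0.6
   = 0.026 + 0.1250 + 0.0095
   = 0.1605


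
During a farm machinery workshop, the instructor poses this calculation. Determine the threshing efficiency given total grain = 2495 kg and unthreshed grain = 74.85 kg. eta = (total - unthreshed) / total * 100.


eta = (total - unthreshed) / total * 100
    = (2495 - 74.85) / 2495 * 100
    = 2420.15 / 2495 * 100
    = 97%


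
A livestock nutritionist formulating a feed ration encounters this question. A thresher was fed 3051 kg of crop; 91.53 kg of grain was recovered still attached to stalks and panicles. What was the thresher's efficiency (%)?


eta = (total - unthreshed) / total * 100
    = (3051 - 91.53) / 3051 * 100
    = 2959.47 / 3051 * 100
    = 97%


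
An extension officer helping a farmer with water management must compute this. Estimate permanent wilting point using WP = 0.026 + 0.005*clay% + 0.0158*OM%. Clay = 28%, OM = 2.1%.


WP = 0.026 + 0.005*28 + 0.0158*2.1
   = 0.026 + 0.1400 + 0.0332
   = 0.1992


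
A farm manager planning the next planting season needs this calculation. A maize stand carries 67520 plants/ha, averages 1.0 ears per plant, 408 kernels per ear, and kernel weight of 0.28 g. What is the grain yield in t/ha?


Y = density * ears * kernels * kw
  = 67520 * 1.0 * 408 * 0.28 g/ha
  = 7713484.80 g/ha
  = 7713.48 kg/ha = 7.71 t/ha


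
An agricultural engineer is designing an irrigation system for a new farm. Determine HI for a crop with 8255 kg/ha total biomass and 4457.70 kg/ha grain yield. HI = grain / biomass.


HI = grain_yield / biomass
   = 4457.70 / 8255
   = 0.54


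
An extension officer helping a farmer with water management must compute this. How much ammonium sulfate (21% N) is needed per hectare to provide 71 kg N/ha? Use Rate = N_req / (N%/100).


Rate = N_required / (N_content / 100)
     = 71 / (21 / 100)
     = 71 / 0.21
     = 338.10 kg/ha


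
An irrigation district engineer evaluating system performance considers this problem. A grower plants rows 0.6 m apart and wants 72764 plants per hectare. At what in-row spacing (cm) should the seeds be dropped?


spacing = 10000 / (row_sp * density)
        = 10000 / (0.6 * 72764)
        = 10000 / 43658.40
        = 0.22905 m = 22.91 cm


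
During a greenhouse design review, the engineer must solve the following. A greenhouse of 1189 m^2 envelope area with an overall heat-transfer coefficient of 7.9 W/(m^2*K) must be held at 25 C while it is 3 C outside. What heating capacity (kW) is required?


dT = 25 - (3) = 22 K
Q = U * A * dT
  = 7.9 * 1189 * 22
  = 206648.20 W = 206.65 kW


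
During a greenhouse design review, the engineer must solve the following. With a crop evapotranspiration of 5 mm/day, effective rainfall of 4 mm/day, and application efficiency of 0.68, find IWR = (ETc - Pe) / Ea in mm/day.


IWR = (ETc - Pe) / Ea
    = (5 - 4) / 0.68
    = 1 / 0.68
    = 1.47 mm/day


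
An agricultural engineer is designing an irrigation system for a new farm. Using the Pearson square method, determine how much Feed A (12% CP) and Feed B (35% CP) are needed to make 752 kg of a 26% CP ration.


parts_A = CP_b - target = 35 - 26 = 9
parts_B = target - CP_a = 26 - 12 = 14
total_parts = 9 + 14 = 23
Feed A = 752 * 9 / 23 = 294.26 kg
Feed B = 752 * 14 / 23 = 457.74 kg

294.26 kg


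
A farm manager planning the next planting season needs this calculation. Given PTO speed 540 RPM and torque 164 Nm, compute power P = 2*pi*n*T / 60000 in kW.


P = 2*pi*n*T / 60000
  = 2*pi * 540 * 164 / 60000
  = 556438.89 / 60000
  = 9.27 kW


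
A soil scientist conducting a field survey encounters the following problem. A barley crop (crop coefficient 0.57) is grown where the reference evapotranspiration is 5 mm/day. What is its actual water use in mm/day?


ETc = Kc * ET0
    = 0.57 * 5
    = 2.85 mm/day


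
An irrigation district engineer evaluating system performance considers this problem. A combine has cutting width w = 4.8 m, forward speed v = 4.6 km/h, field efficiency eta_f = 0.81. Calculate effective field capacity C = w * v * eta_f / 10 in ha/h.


C = w * v * eta_f / 10
  = 4.8 * 4.6 * 0.81 / 10
  = 17.88 / 10
  = 1.79 ha/h


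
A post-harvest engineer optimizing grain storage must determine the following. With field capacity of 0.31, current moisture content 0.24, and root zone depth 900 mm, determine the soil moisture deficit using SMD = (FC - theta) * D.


SMD = (FC - theta) * D
    = (0.31 - 0.24) * 900
    = 0.070 * 900
    = 63 mm


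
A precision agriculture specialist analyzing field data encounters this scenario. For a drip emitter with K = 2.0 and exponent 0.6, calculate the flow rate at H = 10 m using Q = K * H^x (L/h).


Q = K * H^x
  = 2.0 * 10^0.6
  = 2.0 * 3.9811
  = 7.96 L/h


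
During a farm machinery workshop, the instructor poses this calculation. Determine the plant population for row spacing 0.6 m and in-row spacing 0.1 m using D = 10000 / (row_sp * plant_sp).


D = 10000 / (row_sp * plant_sp)
  = 10000 / (0.6 * 0.1)
  = 10000 / 0.0600
  = 166666.67 plants/ha


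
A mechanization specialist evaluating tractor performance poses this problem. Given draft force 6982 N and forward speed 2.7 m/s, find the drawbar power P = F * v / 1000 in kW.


P = F * v / 1000
  = 6982 * 2.7 / 1000
  = 18851.40 / 1000
  = 18.85 kW


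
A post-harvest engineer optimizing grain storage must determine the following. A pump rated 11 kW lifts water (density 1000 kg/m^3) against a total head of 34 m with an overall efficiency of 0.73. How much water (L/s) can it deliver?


Q = (P * 1000 * eta) / (rho * g * H)
  = (11 * 1000 * 0.73) / (1000 * 9.81 * 34)
  = 8030 / 333540
  = 0.02408 m^3/s = 24.08 L/s


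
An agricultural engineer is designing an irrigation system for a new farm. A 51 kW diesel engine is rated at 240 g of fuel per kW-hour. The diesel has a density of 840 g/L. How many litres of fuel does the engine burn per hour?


FC = P * BSFC / rho_fuel
   = 51 * 240 / 840
   = 12240 / 840
   = 14.57 L/h


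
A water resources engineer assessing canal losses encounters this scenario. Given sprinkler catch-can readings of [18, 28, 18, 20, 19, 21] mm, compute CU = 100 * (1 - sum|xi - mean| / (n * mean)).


xbar = 124 / 6 = 20.667
sum|xi - xbar| = 15.333
CU = 100 * (1 - 15.333 / (6 * 20.667))
   = 100 * (1 - 0.1237)
   = 87.63%


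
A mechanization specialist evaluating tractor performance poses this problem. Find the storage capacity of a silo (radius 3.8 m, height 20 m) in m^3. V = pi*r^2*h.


V = pi * r^2 * h
  = pi * 3.8^2 * 20
  = pi * 14.44 * 20
  = 907.29 m^3


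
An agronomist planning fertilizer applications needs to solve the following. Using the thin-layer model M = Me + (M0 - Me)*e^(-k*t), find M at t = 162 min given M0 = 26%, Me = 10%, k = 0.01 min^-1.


M = Me + (M0 - Me) * e^(-k*t)
  = 10 + (26 - 10) * e^(-0.01*162)
  = 10 + 16 * e^(-1.620)
  = 10 + 16 * 0.19790
  = 10 + 3.1664
  = 13.17%


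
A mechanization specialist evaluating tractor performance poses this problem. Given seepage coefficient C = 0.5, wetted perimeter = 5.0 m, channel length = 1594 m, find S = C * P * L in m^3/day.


S = C * P * L
  = 0.5 * 5.0 * 1594
  = 3985 m^3/day


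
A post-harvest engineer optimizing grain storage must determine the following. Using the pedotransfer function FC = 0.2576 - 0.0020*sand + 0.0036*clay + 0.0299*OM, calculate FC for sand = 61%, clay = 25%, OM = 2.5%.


FC = 0.2576 - 0.0020*61 + 0.0036*25 + 0.0299*2.5
   = 0.2576 - 0.1220 + 0.0900 + 0.0748
   = 0.3004


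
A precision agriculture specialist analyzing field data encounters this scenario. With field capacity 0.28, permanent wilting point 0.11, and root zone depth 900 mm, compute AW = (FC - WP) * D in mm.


AW = (FC - WP) * D
   = (0.28 - 0.11) * 900
   = 0.17 * 900
   = 153 mm


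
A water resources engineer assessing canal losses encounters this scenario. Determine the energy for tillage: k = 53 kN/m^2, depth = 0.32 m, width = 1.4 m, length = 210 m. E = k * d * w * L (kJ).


E = k * d * w * L
  = 53 * 0.32 * 1.4 * 210
  = 4986.24 kJ


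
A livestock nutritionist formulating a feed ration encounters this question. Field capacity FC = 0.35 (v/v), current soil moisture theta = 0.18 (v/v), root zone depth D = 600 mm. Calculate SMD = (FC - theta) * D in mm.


SMD = (FC - theta) * D
    = (0.35 - 0.18) * 600
    = 0.170 * 600
    = 102 mm


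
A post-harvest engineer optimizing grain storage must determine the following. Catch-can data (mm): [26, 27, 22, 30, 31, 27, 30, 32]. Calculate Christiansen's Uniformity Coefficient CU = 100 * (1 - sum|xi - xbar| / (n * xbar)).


xbar = 225 / 8 = 28.125
sum|xi - xbar| = 21
CU = 100 * (1 - 21 / (8 * 28.125))
   = 100 * (1 - 0.0933)
   = 90.67%


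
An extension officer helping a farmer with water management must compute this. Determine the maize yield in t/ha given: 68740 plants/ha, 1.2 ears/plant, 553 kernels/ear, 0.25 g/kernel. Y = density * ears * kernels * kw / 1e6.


Y = density * ears * kernels * kw
  = 68740 * 1.2 * 553 * 0.25 g/ha
  = 11403966 g/ha
  = 11403.97 kg/ha = 11.40 t/ha


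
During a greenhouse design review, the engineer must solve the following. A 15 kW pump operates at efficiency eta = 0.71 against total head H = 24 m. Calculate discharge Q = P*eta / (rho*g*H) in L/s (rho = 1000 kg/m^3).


Q = (P * 1000 * eta) / (rho * g * H)
  = (15 * 1000 * 0.71) / (1000 * 9.81 * 24)
  = 10650 / 235440
  = 0.04523 m^3/s = 45.23 L/s


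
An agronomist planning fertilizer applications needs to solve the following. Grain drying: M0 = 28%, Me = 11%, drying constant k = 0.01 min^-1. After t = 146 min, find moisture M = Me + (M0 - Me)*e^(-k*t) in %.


M = Me + (M0 - Me) * e^(-k*t)
  = 11 + (28 - 11) * e^(-0.01*146)
  = 11 + 17 * e^(-1.460)
  = 11 + 17 * 0.23224
  = 11 + 3.9480
  = 14.95%


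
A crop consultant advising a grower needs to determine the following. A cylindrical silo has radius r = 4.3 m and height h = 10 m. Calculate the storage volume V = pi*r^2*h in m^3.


V = pi * r^2 * h
  = pi * 4.3^2 * 10
  = pi * 18.49 * 10
  = 580.88 m^3


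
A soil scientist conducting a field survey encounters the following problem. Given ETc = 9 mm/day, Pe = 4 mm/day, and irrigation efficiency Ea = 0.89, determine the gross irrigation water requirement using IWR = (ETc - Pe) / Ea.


IWR = (ETc - Pe) / Ea
    = (9 - 4) / 0.89
    = 5 / 0.89
    = 5.62 mm/day


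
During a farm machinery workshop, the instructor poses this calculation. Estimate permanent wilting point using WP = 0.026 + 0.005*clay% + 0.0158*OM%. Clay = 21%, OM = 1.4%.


WP = 0.026 + 0.005*21 + 0.0158*1.4
   = 0.026 + 0.1050 + 0.0221
   = 0.1531


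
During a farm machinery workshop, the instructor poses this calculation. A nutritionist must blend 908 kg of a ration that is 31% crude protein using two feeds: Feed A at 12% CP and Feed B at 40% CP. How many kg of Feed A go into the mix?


parts_A = CP_b - target = 40 - 31 = 9
parts_B = target - CP_a = 31 - 12 = 19
total_parts = 9 + 19 = 28
Feed A = 908 * 9 / 28 = 291.86 kg
Feed B = 908 * 19 / 28 = 616.14 kg

291.86 kg


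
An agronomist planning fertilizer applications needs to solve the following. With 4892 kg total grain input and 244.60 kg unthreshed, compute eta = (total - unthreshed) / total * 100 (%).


eta = (total - unthreshed) / total * 100
    = (4892 - 244.60) / 4892 * 100
    = 4647.40 / 4892 * 100
    = 95%


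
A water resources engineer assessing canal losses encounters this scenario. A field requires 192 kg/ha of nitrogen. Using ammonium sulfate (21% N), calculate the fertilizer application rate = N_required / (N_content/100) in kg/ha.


Rate = N_required / (N_content / 100)
     = 192 / (21 / 100)
     = 192 / 0.21
     = 914.29 kg/ha


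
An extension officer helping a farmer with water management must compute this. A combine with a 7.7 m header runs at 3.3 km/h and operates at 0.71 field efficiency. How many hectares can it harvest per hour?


C = w * v * eta_f / 10
  = 7.7 * 3.3 * 0.71 / 10
  = 18.04 / 10
  = 1.80 ha/h


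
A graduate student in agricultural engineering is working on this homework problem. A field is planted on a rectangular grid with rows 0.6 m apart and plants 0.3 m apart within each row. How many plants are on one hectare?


D = 10000 / (row_sp * plant_sp)
  = 10000 / (0.6 * 0.3)
  = 10000 / 0.1800
  = 55555.56 plants/ha


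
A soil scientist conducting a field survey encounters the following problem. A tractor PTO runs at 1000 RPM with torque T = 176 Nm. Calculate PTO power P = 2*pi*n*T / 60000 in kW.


P = 2*pi*n*T / 60000
  = 2*pi * 1000 * 176 / 60000
  = 1105840.61 / 60000
  = 18.43 kW


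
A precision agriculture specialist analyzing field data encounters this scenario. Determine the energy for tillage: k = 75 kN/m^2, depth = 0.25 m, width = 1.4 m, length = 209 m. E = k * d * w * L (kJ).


E = k * d * w * L
  = 75 * 0.25 * 1.4 * 209
  = 5486.25 kJ


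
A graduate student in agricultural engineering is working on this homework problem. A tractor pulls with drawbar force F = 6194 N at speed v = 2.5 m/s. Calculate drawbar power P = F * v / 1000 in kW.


P = F * v / 1000
  = 6194 * 2.5 / 1000
  = 15485 / 1000
  = 15.49 kW


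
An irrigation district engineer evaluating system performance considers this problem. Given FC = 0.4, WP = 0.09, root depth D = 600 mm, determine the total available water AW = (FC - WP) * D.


AW = (FC - WP) * D
   = (0.4 - 0.09) * 600
   = 0.31 * 600
   = 186 mm


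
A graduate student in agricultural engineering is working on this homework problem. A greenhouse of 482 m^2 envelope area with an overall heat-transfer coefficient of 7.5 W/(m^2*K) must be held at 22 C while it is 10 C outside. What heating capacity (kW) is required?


dT = 22 - (10) = 12 K
Q = U * A * dT
  = 7.5 * 482 * 12
  = 43380 W = 43.38 kW


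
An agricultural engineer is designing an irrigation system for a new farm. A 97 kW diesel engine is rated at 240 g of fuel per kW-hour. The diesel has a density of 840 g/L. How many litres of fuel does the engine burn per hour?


FC = P * BSFC / rho_fuel
   = 97 * 240 / 840
   = 23280 / 840
   = 27.71 L/h


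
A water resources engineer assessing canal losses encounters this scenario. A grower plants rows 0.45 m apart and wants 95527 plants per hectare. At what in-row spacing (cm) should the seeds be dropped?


spacing = 10000 / (row_sp * density)
        = 10000 / (0.45 * 95527)
        = 10000 / 42987.15
        = 0.23263 m = 23.26 cm


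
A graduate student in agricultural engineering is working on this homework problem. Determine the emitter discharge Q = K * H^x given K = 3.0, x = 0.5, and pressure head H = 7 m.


Q = K * H^x
  = 3.0 * 7^0.5
  = 3.0 * 2.6458
  = 7.94 L/h


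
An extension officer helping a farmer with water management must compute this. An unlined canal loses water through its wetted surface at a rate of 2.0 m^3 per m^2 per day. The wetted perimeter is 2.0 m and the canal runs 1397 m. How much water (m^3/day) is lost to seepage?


S = C * P * L
  = 2.0 * 2.0 * 1397
  = 5588 m^3/day


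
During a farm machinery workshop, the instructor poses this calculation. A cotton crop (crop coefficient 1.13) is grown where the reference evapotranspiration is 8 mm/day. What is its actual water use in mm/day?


ETc = Kc * ET0
    = 1.13 * 8
    = 9.04 mm/day


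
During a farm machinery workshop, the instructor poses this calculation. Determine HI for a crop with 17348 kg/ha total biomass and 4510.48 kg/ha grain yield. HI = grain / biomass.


HI = grain_yield / biomass
   = 4510.48 / 17348
   = 0.26


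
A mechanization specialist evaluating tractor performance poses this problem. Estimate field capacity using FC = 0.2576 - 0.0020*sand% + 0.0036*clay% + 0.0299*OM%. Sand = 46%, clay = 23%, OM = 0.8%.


FC = 0.2576 - 0.0020*46 + 0.0036*23 + 0.0299*0.8
   = 0.2576 - 0.0920 + 0.0828 + 0.0239
   = 0.2723


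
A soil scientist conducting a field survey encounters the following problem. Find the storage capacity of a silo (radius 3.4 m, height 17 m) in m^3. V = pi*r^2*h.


V = pi * r^2 * h
  = pi * 3.4^2 * 17
  = pi * 11.56 * 17
  = 617.39 m^3


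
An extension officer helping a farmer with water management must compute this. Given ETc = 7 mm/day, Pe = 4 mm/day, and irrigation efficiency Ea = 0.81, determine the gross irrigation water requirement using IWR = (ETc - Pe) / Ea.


IWR = (ETc - Pe) / Ea
    = (7 - 4) / 0.81
    = 3 / 0.81
    = 3.70 mm/day


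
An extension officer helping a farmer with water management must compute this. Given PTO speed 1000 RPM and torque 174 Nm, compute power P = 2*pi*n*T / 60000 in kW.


P = 2*pi*n*T / 60000
  = 2*pi * 1000 * 174 / 60000
  = 1093274.24 / 60000
  = 18.22 kW


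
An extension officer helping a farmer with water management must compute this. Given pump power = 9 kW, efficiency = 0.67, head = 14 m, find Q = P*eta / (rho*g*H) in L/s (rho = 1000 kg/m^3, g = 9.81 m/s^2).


Q = (P * 1000 * eta) / (rho * g * H)
  = (9 * 1000 * 0.67) / (1000 * 9.81 * 14)
  = 6030 / 137340
  = 0.04391 m^3/s = 43.91 L/s


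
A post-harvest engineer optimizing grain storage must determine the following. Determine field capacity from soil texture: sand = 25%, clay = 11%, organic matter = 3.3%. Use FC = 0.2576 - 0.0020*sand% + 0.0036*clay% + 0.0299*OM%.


FC = 0.2576 - 0.0020*25 + 0.0036*11 + 0.0299*3.3
   = 0.2576 - 0.0500 + 0.0396 + 0.0987
   = 0.3459


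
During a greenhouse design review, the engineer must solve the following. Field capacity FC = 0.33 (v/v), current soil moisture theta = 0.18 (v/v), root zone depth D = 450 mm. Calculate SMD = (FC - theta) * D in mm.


SMD = (FC - theta) * D
    = (0.33 - 0.18) * 450
    = 0.150 * 450
    = 67.50 mm


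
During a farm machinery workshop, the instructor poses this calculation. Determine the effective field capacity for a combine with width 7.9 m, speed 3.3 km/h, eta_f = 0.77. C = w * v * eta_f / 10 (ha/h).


C = w * v * eta_f / 10
  = 7.9 * 3.3 * 0.77 / 10
  = 20.07 / 10
  = 2.01 ha/h


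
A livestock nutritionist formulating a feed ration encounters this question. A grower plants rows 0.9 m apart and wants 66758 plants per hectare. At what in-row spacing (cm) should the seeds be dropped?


spacing = 10000 / (row_sp * density)
        = 10000 / (0.9 * 66758)
        = 10000 / 60082.20
        = 0.16644 m = 16.64 cm


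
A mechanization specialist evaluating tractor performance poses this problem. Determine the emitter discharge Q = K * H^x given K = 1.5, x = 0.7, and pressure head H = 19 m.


Q = K * H^x
  = 1.5 * 19^0.7
  = 1.5 * 7.8547
  = 11.78 L/h


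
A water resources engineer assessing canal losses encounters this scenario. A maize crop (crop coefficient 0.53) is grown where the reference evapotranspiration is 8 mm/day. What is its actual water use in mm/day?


ETc = Kc * ET0
    = 0.53 * 8
    = 4.24 mm/day


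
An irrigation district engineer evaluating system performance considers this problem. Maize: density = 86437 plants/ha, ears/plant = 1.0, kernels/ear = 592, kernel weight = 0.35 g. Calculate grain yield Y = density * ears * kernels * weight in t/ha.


Y = density * ears * kernels * kw
  = 86437 * 1.0 * 592 * 0.35 g/ha
  = 17909746.40 g/ha
  = 17909.75 kg/ha = 17.91 t/ha


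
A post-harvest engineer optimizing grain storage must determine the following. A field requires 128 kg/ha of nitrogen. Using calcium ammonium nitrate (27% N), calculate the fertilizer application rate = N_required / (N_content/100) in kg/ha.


Rate = N_required / (N_content / 100)
     = 128 / (27 / 100)
     = 128 / 0.27
     = 474.07 kg/ha


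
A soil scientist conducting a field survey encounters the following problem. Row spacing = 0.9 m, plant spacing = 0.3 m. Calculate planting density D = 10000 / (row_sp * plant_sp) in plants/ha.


D = 10000 / (row_sp * plant_sp)
  = 10000 / (0.9 * 0.3)
  = 10000 / 0.2700
  = 37037.04 plants/ha


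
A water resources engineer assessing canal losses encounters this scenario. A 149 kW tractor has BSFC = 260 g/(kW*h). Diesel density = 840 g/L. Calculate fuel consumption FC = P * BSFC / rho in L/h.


FC = P * BSFC / rho_fuel
   = 149 * 260 / 840
   = 38740 / 840
   = 46.12 L/h


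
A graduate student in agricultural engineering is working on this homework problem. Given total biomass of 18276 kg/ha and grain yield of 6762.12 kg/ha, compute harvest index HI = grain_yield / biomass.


HI = grain_yield / biomass
   = 6762.12 / 18276
   = 0.37


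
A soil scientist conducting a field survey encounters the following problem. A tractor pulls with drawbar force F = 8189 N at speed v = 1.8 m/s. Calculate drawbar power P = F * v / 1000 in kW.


P = F * v / 1000
  = 8189 * 1.8 / 1000
  = 14740.20 / 1000
  = 14.74 kW


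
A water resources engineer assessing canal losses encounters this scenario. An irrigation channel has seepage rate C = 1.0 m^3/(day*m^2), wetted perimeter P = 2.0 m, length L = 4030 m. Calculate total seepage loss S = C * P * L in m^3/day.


S = C * P * L
  = 1.0 * 2.0 * 4030
  = 8060 m^3/day


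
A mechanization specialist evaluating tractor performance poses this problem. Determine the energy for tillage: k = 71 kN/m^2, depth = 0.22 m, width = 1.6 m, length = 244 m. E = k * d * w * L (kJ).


E = k * d * w * L
  = 71 * 0.22 * 1.6 * 244
  = 6098.05 kJ


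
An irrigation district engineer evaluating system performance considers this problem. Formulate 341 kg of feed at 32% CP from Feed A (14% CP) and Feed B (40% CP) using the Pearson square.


parts_A = CP_b - target = 40 - 32 = 8
parts_B = target - CP_a = 32 - 14 = 18
total_parts = 8 + 18 = 26
Feed A = 341 * 8 / 26 = 104.92 kg
Feed B = 341 * 18 / 26 = 236.08 kg

104.92 kg


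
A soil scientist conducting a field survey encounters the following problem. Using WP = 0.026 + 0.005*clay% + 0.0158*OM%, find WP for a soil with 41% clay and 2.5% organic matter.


WP = 0.026 + 0.005*41 + 0.0158*2.5
   = 0.026 + 0.2050 + 0.0395
   = 0.2705


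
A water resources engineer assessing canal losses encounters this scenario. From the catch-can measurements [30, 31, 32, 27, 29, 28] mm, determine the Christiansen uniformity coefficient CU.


xbar = 177 / 6 = 29.500
sum|xi - xbar| = 9
CU = 100 * (1 - 9 / (6 * 29.500))
   = 100 * (1 - 0.0508)
   = 94.92%


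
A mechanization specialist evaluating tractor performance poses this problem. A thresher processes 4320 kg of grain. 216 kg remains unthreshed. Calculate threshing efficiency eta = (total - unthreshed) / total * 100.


eta = (total - unthreshed) / total * 100
    = (4320 - 216) / 4320 * 100
    = 4104 / 4320 * 100
    = 95%


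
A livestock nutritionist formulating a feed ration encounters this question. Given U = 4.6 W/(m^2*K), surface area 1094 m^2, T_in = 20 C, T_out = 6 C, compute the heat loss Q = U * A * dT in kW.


dT = 20 - (6) = 14 K
Q = U * A * dT
  = 4.6 * 1094 * 14
  = 70453.60 W = 70.45 kW


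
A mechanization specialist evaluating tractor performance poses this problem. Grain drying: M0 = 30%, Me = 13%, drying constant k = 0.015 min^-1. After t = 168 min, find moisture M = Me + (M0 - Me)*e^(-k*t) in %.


M = Me + (M0 - Me) * e^(-k*t)
  = 13 + (30 - 13) * e^(-0.015*168)
  = 13 + 17 * e^(-2.520)
  = 13 + 17 * 0.08046
  = 13 + 1.3678
  = 14.37%


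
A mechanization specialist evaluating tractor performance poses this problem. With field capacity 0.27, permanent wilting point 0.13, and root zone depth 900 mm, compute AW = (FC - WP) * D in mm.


AW = (FC - WP) * D
   = (0.27 - 0.13) * 900
   = 0.14 * 900
   = 126 mm


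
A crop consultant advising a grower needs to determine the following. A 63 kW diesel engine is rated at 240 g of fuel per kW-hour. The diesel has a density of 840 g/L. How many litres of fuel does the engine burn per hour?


FC = P * BSFC / rho_fuel
   = 63 * 240 / 840
   = 15120 / 840
   = 18 L/h


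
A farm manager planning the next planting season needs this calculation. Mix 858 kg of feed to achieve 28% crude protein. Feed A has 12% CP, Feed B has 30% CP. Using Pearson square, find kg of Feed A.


parts_A = CP_b - target = 30 - 28 = 2
parts_B = target - CP_a = 28 - 12 = 16
total_parts = 2 + 16 = 18
Feed A = 858 * 2 / 18 = 95.33 kg
Feed B = 858 * 16 / 18 = 762.67 kg

95.33 kg


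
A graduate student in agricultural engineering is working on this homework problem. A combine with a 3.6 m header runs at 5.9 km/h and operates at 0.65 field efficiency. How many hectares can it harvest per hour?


C = w * v * eta_f / 10
  = 3.6 * 5.9 * 0.65 / 10
  = 13.81 / 10
  = 1.38 ha/h


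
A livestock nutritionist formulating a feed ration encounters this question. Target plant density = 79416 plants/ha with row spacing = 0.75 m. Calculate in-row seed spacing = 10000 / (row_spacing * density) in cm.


spacing = 10000 / (row_sp * density)
        = 10000 / (0.75 * 79416)
        = 10000 / 59562
        = 0.16789 m = 16.79 cm


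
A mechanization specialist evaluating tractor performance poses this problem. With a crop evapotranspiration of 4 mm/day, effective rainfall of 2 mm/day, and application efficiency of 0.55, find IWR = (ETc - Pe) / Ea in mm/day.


IWR = (ETc - Pe) / Ea
    = (4 - 2) / 0.55
    = 2 / 0.55
    = 3.64 mm/day


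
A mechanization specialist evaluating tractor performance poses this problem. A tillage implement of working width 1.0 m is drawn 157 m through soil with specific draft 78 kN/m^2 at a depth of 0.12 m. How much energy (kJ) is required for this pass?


E = k * d * w * L
  = 78 * 0.12 * 1.0 * 157
  = 1469.52 kJ


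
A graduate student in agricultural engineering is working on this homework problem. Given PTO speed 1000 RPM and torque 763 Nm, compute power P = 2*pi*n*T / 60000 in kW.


P = 2*pi*n*T / 60000
  = 2*pi * 1000 * 763 / 60000
  = 4794070.39 / 60000
  = 79.90 kW


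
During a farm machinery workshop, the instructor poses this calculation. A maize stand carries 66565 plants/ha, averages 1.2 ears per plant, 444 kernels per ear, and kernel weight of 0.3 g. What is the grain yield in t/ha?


Y = density * ears * kernels * kw
  = 66565 * 1.2 * 444 * 0.3 g/ha
  = 10639749.60 g/ha
  = 10639.75 kg/ha = 10.64 t/ha


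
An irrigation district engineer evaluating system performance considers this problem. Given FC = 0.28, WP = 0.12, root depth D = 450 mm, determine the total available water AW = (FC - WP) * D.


AW = (FC - WP) * D
   = (0.28 - 0.12) * 450
   = 0.16 * 450
   = 72 mm


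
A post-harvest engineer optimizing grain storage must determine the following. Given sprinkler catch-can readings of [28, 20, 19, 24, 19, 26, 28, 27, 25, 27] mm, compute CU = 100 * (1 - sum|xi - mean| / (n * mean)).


xbar = 243 / 10 = 24.300
sum|xi - xbar| = 30.400
CU = 100 * (1 - 30.400 / (10 * 24.300))
   = 100 * (1 - 0.1251)
   = 87.49%


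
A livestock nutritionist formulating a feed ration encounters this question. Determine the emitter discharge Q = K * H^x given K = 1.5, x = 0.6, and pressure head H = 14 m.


Q = K * H^x
  = 1.5 * 14^0.6
  = 1.5 * 4.8717
  = 7.31 L/h


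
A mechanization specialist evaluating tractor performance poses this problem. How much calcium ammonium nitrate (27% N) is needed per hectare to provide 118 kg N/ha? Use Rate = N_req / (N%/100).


Rate = N_required / (N_content / 100)
     = 118 / (27 / 100)
     = 118 / 0.27
     = 437.04 kg/ha


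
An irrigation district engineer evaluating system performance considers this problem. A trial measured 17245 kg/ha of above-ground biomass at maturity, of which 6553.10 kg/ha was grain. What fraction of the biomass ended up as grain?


HI = grain_yield / biomass
   = 6553.10 / 17245
   = 0.38


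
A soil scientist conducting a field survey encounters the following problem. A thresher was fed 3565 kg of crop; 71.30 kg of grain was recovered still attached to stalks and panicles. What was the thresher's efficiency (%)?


eta = (total - unthreshed) / total * 100
    = (3565 - 71.30) / 3565 * 100
    = 3493.70 / 3565 * 100
    = 98%


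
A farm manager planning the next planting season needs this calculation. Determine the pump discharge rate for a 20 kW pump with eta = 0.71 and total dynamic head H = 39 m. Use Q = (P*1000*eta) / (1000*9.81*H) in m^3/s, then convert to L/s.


Q = (P * 1000 * eta) / (rho * g * H)
  = (20 * 1000 * 0.71) / (1000 * 9.81 * 39)
  = 14200 / 382590
  = 0.03712 m^3/s = 37.12 L/s


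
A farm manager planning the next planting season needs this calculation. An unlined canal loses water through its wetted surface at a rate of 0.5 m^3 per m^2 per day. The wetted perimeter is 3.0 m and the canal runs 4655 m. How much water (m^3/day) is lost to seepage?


S = C * P * L
  = 0.5 * 3.0 * 4655
  = 6982.50 m^3/day


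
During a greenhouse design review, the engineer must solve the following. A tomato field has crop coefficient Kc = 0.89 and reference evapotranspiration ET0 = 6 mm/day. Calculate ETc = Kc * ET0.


ETc = Kc * ET0
    = 0.89 * 6
    = 5.34 mm/day


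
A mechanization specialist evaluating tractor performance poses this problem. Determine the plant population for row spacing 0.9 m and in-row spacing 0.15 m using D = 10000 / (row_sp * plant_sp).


D = 10000 / (row_sp * plant_sp)
  = 10000 / (0.9 * 0.15)
  = 10000 / 0.1350
  = 74074.07 plants/ha


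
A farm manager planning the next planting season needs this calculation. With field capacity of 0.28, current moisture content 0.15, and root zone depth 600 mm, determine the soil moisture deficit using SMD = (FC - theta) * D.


SMD = (FC - theta) * D
    = (0.28 - 0.15) * 600
    = 0.130 * 600
    = 78 mm


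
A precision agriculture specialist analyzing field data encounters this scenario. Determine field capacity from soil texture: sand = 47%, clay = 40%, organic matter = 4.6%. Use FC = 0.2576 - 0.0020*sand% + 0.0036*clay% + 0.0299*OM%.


FC = 0.2576 - 0.0020*47 + 0.0036*40 + 0.0299*4.6
   = 0.2576 - 0.0940 + 0.1440 + 0.1375
   = 0.4451


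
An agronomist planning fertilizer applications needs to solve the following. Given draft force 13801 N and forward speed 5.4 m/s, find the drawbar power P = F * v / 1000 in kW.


P = F * v / 1000
  = 13801 * 5.4 / 1000
  = 74525.40 / 1000
  = 74.53 kW


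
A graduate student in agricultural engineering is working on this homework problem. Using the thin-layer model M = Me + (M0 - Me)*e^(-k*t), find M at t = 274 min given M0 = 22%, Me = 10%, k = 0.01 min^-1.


M = Me + (M0 - Me) * e^(-k*t)
  = 10 + (22 - 10) * e^(-0.01*274)
  = 10 + 12 * e^(-2.740)
  = 10 + 12 * 0.06457
  = 10 + 0.7748
  = 10.77%


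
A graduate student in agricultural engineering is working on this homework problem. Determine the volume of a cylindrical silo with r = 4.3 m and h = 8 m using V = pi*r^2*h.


V = pi * r^2 * h
  = pi * 4.3^2 * 8
  = pi * 18.49 * 8
  = 464.70 m^3


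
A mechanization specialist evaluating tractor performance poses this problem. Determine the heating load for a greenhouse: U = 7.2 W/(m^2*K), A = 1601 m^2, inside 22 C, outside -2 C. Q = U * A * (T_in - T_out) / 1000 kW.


dT = 22 - (-2) = 24 K
Q = U * A * dT
  = 7.2 * 1601 * 24
  = 276652.80 W = 276.65 kW


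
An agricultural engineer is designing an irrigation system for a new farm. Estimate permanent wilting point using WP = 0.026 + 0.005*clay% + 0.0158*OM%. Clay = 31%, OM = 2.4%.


WP = 0.026 + 0.005*31 + 0.0158*2.4
   = 0.026 + 0.1550 + 0.0379
   = 0.2189


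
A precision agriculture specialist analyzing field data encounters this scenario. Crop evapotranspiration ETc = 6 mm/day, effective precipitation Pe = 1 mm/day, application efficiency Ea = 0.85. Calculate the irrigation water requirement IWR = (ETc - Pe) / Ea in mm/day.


IWR = (ETc - Pe) / Ea
    = (6 - 1) / 0.85
    = 5 / 0.85
    = 5.88 mm/day


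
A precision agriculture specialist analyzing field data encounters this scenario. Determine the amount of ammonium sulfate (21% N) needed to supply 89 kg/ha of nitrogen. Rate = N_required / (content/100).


Rate = N_required / (N_content / 100)
     = 89 / (21 / 100)
     = 89 / 0.21
     = 423.81 kg/ha


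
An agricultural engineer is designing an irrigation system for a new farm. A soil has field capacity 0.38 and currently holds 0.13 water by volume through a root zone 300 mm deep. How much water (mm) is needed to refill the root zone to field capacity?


SMD = (FC - theta) * D
    = (0.38 - 0.13) * 300
    = 0.250 * 300
    = 75 mm


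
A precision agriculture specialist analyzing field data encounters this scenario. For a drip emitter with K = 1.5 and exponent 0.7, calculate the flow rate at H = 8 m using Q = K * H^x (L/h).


Q = K * H^x
  = 1.5 * 8^0.7
  = 1.5 * 4.2871
  = 6.43 L/h
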